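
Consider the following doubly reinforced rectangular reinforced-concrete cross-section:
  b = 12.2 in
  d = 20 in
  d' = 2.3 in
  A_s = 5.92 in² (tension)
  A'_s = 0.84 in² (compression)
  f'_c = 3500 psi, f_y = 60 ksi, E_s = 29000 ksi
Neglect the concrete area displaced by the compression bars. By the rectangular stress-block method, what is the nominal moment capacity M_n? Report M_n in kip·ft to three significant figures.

M_n ≈ 476 kip·ft

Assume both steels yield.
a = (A_s − A'_s) f_y/(0.85 f'_c b) = (5.92 − 0.84) × 60/(0.85 × 3.5 × 12.2) = 8.398 in.
c = a/β₁ = 8.398/0.85 = 9.880 in; ε'_s = 0.003(c − d')/c = 0.0023 ≥ ε_y = 0.0021, so the compression steel yields.
M_n = (A_s − A'_s) f_y (d − a/2) + A'_s f_y (d − d') = 304.8 × (20 − 4.199) + 50.4 × (20 − 2.3) = 4816.1 + 892.1 = 5708.2 kip·in = 5708.2/12 = 475.68 kip·ft.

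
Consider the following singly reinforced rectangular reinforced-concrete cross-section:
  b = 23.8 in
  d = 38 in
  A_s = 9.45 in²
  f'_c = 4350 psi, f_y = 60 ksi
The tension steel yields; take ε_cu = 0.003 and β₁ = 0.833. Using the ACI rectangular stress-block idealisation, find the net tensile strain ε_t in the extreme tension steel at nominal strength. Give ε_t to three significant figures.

ε_t ≈ 0.0117

a = A_s f_y/(0.85 f'_c b) = 6.443 in.
β₁ = 0.833, so c = a/β₁ = 6.443/0.833 = 7.735 in.
From the linear strain diagram with ε_cu = 0.003: ε_t = 0.003 (d − c)/c = 0.003 × (38 − 7.735)/7.735 = 0.0117.
Since ε_t ≥ 0.005, the section is tension-controlled.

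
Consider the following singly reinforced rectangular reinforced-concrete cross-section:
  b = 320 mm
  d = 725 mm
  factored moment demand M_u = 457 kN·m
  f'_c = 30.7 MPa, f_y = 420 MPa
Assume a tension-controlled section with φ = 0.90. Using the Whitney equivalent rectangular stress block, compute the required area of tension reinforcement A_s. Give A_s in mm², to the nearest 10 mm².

A_s ≈ 1780 mm²

M_n = M_u/φ = 457/0.90 = 507.778 kN·m.
With M_n = 0.85 f'_c a b (d − a/2), solve the quadratic for a:
a = d − √(d² − 2M_n/(0.85 f'_c b)) = 725 − √(725² − 2 × 507.778×10⁶/(0.85 × 30.7 × 320)) = 89.38 mm.
A_s = 0.85 f'_c a b / f_y = 0.85 × 30.7 × 89.38 × 320 / 420 = 1777.0 mm².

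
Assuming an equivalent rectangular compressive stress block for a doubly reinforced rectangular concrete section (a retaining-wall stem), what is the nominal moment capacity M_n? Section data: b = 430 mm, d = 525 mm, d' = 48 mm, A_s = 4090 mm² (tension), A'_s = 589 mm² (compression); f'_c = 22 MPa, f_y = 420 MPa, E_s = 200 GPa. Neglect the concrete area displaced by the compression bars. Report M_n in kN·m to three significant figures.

Assume both tension and compression steel yield.
Net tension couple steel: A_s − A'_s = 3501 mm².
a = (A_s − A'_s) f_y / (0.85 f'_c b) = 1470420/(0.85 × 22 × 430) = 182.87 mm.
c = a/β₁ = 182.87/0.85 = 215.14 mm; ε'_s = 0.003(c − d')/c = 0.0023 ≥ f_y/E_s = 0.0021, so compression steel does yield.
M_n = (A_s − A'_s) f_y (d − a/2) + A'_s f_y (d − d') = [1470420 × (525 − 91.435) + 247380 × (525 − 48)] × 10⁻⁶ = 637.52 + 118.00 = 755.52 kN·m.

M_n ≈ 756 kN·m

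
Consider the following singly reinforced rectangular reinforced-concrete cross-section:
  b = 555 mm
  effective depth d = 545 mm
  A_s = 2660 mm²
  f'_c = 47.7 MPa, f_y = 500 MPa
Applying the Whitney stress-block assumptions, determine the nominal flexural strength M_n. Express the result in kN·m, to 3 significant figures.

T = A_s f_y = 2660 × 500 = 1330000 N = 1330 kN.
From C = T: a = T/(0.85 f'_c b) = 1330000/(0.85 × 47.7 × 555) = 59.10 mm.
M_n = T(d − a/2) = 1330 kN × (545 − 29.55) mm = 685.55 kN·m.

M_n ≈ 686 kN·m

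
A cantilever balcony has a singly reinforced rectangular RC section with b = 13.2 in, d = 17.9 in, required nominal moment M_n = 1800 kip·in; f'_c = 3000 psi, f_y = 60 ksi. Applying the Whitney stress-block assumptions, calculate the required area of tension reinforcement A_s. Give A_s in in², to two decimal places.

A_s ≈ 1.85 in²

From M_n = 0.85 f'_c a b (d − a/2):
a = d − √(d² − 2M_n/(0.85 f'_c b)) = 17.9 − √(17.9² − 2 × 1800/(0.85 × 3 × 13.2)) = 3.290 in.
A_s = 0.85 f'_c a b / f_y = 0.85 × 3 × 3.290 × 13.2 / 60 = 1.846 in².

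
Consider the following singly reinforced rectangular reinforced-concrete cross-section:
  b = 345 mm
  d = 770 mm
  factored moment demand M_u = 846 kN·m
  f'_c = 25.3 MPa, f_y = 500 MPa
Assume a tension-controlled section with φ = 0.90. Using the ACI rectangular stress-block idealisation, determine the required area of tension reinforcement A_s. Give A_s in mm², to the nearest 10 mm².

M_n = M_u/φ = 846/0.90 = 940 kN·m.
With M_n = 0.85 f'_c a b (d − a/2), solve the quadratic for a:
a = d − √(d² − 2M_n/(0.85 f'_c b)) = 770 − √(770² − 2 × 940×10⁶/(0.85 × 25.3 × 345)) = 187.33 mm.
A_s = 0.85 f'_c a b / f_y = 0.85 × 25.3 × 187.33 × 345 / 500 = 2779.7 mm².

A_s ≈ 2780 mm²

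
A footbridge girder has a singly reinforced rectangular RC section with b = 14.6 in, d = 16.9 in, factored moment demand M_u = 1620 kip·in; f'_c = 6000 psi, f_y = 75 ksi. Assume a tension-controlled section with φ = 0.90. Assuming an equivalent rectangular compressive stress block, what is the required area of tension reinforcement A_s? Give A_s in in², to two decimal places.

A_s ≈ 1.49 in²

M_n = M_u/φ = 1620/0.90 = 1800 kip·in.
From M_n = 0.85 f'_c a b (d − a/2):
a = d − √(d² − 2M_n/(0.85 f'_c b)) = 16.9 − √(16.9² − 2 × 1800/(0.85 × 6 × 14.6)) = 1.497 in.
A_s = 0.85 f'_c a b / f_y = 0.85 × 6 × 1.497 × 14.6 / 75 = 1.486 in².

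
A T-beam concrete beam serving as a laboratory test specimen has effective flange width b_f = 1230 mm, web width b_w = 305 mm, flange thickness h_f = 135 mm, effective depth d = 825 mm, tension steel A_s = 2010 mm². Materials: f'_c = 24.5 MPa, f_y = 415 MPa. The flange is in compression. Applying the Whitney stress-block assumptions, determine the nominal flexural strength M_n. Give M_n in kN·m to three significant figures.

M_n ≈ 675 kN·m

Tension: T = A_s f_y = 2010 × 415 = 834150 N.
Try a within the flange: a = T/(0.85 f'_c b_f) = 834150/(0.85 × 24.5 × 1230) = 32.57 mm.
Since a = 32.57 ≤ h_f = 135 mm, the stress block lies entirely in the flange; analyse as a rectangular beam of width b_f.
M_n = T(d − a/2) = 834150 × (825 − 16.285) = 674.59 × 10⁶ N·mm.
M_n = 674.59 kN·m.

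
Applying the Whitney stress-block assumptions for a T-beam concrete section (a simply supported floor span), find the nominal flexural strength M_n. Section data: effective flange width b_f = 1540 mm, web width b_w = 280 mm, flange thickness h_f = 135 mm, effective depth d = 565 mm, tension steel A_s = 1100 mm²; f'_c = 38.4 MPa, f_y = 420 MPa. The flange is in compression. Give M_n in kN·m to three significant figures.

Tension: T = A_s f_y = 1100 × 420 = 462000 N.
Try a within the flange: a = T/(0.85 f'_c b_f) = 462000/(0.85 × 38.4 × 1540) = 9.19 mm.
Since a = 9.19 ≤ h_f = 135 mm, the stress block lies entirely in the flange; analyse as a rectangular beam of width b_f.
M_n = T(d − a/2) = 462000 × (565 − 4.595) = 258.91 × 10⁶ N·mm.
M_n = 258.91 kN·m.

M_n ≈ 259 kN·m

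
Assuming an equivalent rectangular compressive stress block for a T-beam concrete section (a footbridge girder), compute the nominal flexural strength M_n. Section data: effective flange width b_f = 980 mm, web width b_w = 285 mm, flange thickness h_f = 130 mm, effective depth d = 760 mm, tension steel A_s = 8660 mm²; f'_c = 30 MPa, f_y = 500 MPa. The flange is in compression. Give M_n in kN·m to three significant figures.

Tension: T = A_s f_y = 8660 × 500 = 4330000 N.
Try a within the flange: a = T/(0.85 f'_c b_f) = 4330000/(0.85 × 30 × 980) = 173.27 mm.
a = 173.27 > h_f = 130 mm: the block extends into the web. Split into flange-overhang and web parts.
C_f = 0.85 f'_c (b_f − b_w) h_f = 0.85 × 30 × (980 − 285) × 130 = 2303925 N.
Remaining web compression depth: a_w = (T − C_f)/(0.85 f'_c b_w) = (4330000 − 2303925)/(0.85 × 30 × 285) = 278.79 mm.
M_n = C_f(d − h_f/2) + (T − C_f)(d − a_w/2) = 2303925 × (760 − 65) + 2026075 × (760 − 139.395) = 1601.23 + 1257.39 = 2858.62 × 10⁶ N·mm.
M_n = 2858.62 kN·m.

M_n ≈ 2860 kN·m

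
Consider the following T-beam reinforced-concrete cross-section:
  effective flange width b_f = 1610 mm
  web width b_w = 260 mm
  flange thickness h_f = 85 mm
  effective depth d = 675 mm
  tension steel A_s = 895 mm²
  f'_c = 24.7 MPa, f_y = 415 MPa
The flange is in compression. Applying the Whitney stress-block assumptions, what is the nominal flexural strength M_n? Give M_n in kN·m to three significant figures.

M_n ≈ 249 kN·m

Tension: T = A_s f_y = 895 × 415 = 371425 N.
Try a within the flange: a = T/(0.85 f'_c b_f) = 371425/(0.85 × 24.7 × 1610) = 10.99 mm.
Since a = 10.99 ≤ h_f = 85 mm, the stress block lies entirely in the flange; analyse as a rectangular beam of width b_f.
M_n = T(d − a/2) = 371425 × (675 − 5.495) = 248.67 × 10⁶ N·mm.
M_n = 248.67 kN·m.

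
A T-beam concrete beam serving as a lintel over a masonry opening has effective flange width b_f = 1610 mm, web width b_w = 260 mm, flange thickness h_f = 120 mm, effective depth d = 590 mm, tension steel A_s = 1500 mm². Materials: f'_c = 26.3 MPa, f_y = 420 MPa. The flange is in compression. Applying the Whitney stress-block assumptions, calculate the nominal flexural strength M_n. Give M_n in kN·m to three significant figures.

Tension: T = A_s f_y = 1500 × 420 = 630000 N.
Try a within the flange: a = T/(0.85 f'_c b_f) = 630000/(0.85 × 26.3 × 1610) = 17.50 mm.
Since a = 17.50 ≤ h_f = 120 mm, the stress block lies entirely in the flange; analyse as a rectangular beam of width b_f.
M_n = T(d − a/2) = 630000 × (590 − 8.75) = 366.19 × 10⁶ N·mm.
M_n = 366.19 kN·m.

M_n ≈ 366 kN·m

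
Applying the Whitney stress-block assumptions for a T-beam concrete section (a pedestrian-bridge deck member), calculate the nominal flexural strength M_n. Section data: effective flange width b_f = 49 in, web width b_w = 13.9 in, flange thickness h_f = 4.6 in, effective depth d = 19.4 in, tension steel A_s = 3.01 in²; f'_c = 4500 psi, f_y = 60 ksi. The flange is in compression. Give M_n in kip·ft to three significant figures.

Tension: T = A_s f_y = 3.01 × 60 = 180.6 kips.
Try a within the flange: a = T/(0.85 f'_c b_f) = 180.6/(0.85 × 4.5 × 49) = 0.964 in.
Since a = 0.964 ≤ h_f = 4.6 in, the stress block lies entirely in the flange; analyse as a rectangular beam of width b_f.
M_n = T(d − a/2) = 180.6 × (19.4 − 0.482) = 3416.6 kip·in.
M_n = 3416.6/12 = 284.72 kip·ft.

M_n ≈ 285 kip·ft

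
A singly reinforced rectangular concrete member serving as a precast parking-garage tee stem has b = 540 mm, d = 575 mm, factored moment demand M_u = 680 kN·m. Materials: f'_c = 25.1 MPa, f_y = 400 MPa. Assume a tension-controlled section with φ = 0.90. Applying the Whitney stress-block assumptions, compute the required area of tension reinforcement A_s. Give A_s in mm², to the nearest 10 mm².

A_s ≈ 3700 mm²

M_n = M_u/φ = 680/0.90 = 755.556 kN·m.
With M_n = 0.85 f'_c a b (d − a/2), solve the quadratic for a:
a = d − √(d² − 2M_n/(0.85 f'_c b)) = 575 − √(575² − 2 × 755.556×10⁶/(0.85 × 25.1 × 540)) = 128.39 mm.
A_s = 0.85 f'_c a b / f_y = 0.85 × 25.1 × 128.39 × 540 / 400 = 3697.9 mm².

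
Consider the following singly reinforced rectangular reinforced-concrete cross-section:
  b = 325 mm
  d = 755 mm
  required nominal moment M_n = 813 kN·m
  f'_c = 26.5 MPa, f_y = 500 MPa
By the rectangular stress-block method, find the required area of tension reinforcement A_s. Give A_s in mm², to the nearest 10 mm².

A_s ≈ 2420 mm²

With M_n = 0.85 f'_c a b (d − a/2), solve the quadratic for a:
a = d − √(d² − 2M_n/(0.85 f'_c b)) = 755 − √(755² − 2 × 813×10⁶/(0.85 × 26.5 × 325)) = 165.16 mm.
A_s = 0.85 f'_c a b / f_y = 0.85 × 26.5 × 165.16 × 325 / 500 = 2418.1 mm².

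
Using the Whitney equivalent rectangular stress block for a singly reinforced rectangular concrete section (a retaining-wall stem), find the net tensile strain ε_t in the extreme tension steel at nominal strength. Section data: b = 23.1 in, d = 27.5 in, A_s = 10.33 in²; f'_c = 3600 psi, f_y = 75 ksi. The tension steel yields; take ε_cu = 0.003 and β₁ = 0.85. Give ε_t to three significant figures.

ε_t ≈ 0.00340

a = A_s f_y/(0.85 f'_c b) = 10.960 in.
β₁ = 0.85, so c = a/β₁ = 10.960/0.85 = 12.894 in.
From the linear strain diagram with ε_cu = 0.003: ε_t = 0.003 (d − c)/c = 0.003 × (27.5 − 12.894)/12.894 = 0.00340.
ε_t < 0.004 — the section is over-reinforced for flexure under ACI limits.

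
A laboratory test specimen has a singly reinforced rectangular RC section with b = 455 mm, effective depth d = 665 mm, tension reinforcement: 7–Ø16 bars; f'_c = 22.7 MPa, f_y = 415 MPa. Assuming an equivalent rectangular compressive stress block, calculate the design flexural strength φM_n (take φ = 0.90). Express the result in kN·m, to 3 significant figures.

φM_n ≈ 332 kN·m

A_s = 7 × 201 = 1407 mm².
T = A_s f_y = 1407 × 415 = 583905 N = 583.905 kN.
From C = T: a = T/(0.85 f'_c b) = 583905/(0.85 × 22.7 × 455) = 66.51 mm.
M_n = T(d − a/2) = 583.905 kN × (665 − 33.255) mm = 368.88 kN·m.
φM_n = 0.90 × 368.88 = 331.99 kN·m.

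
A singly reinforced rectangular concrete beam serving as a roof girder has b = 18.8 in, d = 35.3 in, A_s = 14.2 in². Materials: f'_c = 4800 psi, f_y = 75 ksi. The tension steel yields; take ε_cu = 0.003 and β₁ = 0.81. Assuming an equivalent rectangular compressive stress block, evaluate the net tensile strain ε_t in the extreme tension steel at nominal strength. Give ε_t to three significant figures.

ε_t ≈ 0.00318

a = A_s f_y/(0.85 f'_c b) = 13.885 in.
β₁ = 0.81, so c = a/β₁ = 13.885/0.81 = 17.142 in.
From the linear strain diagram with ε_cu = 0.003: ε_t = 0.003 (d − c)/c = 0.003 × (35.3 − 17.142)/17.142 = 0.00318.
ε_t < 0.004 — the section is over-reinforced for flexure under ACI limits.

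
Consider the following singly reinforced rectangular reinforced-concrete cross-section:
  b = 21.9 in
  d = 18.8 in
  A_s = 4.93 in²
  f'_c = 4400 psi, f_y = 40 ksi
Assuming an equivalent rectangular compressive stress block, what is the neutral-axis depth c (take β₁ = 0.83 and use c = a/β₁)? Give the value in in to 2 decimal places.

T = A_s f_y = 4.93 × 40 = 197.2 kips.
a = T/(0.85 f'_c b) = 197.2/(0.85 × 4.4 × 21.9) = 2.4076 in.
With β₁ = 0.83, c = a/β₁ = 2.4076/0.83 = 2.90 in.

c ≈ 2.90 in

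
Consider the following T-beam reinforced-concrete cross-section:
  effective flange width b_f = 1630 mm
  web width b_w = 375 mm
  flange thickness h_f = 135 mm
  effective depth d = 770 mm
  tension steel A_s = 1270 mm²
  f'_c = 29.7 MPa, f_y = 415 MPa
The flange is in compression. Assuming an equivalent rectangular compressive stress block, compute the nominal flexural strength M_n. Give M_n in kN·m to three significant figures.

M_n ≈ 402 kN·m

Tension: T = A_s f_y = 1270 × 415 = 527050 N.
Try a within the flange: a = T/(0.85 f'_c b_f) = 527050/(0.85 × 29.7 × 1630) = 12.81 mm.
Since a = 12.81 ≤ h_f = 135 mm, the stress block lies entirely in the flange; analyse as a rectangular beam of width b_f.
M_n = T(d − a/2) = 527050 × (770 − 6.405) = 402.45 × 10⁶ N·mm.
M_n = 402.45 kN·m.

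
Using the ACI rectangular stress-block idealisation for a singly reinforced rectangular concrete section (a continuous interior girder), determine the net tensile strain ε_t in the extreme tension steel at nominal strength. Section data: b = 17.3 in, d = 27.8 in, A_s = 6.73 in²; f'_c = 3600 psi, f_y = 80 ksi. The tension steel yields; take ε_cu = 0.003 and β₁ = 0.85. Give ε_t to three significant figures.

a = A_s f_y/(0.85 f'_c b) = 10.170 in.
β₁ = 0.85, so c = a/β₁ = 10.170/0.85 = 11.965 in.
From the linear strain diagram with ε_cu = 0.003: ε_t = 0.003 (d − c)/c = 0.003 × (27.8 − 11.965)/11.965 = 0.00397.
ε_t < 0.004 — the section is over-reinforced for flexure under ACI limits.

ε_t ≈ 0.00397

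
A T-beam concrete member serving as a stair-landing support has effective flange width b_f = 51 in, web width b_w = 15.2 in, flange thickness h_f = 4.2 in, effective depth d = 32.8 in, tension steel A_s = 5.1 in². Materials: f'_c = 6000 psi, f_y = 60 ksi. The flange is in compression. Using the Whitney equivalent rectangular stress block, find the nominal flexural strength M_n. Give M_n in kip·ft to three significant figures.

M_n ≈ 821 kip·ft

Tension: T = A_s f_y = 5.1 × 60 = 306 kips.
Try a within the flange: a = T/(0.85 f'_c b_f) = 306/(0.85 × 6 × 51) = 1.176 in.
Since a = 1.176 ≤ h_f = 4.2 in, the stress block lies entirely in the flange; analyse as a rectangular beam of width b_f.
M_n = T(d − a/2) = 306 × (32.8 − 0.588) = 9856.9 kip·in.
M_n = 9856.9/12 = 821.41 kip·ft.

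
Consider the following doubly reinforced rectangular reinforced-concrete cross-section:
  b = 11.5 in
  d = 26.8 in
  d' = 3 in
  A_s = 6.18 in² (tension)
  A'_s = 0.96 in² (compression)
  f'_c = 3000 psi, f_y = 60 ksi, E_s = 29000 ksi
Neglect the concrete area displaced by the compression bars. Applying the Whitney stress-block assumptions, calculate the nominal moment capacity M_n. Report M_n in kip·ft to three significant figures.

M_n ≈ 674 kip·ft

Assume both steels yield.
a = (A_s − A'_s) f_y/(0.85 f'_c b) = (6.18 − 0.96) × 60/(0.85 × 3 × 11.5) = 10.680 in.
c = a/β₁ = 10.680/0.85 = 12.565 in; ε'_s = 0.003(c − d')/c = 0.0023 ≥ ε_y = 0.0021, so the compression steel yields.
M_n = (A_s − A'_s) f_y (d − a/2) + A'_s f_y (d − d') = 313.2 × (26.8 − 5.34) + 57.6 × (26.8 − 3) = 6721.3 + 1370.9 = 8092.2 kip·in = 8092.2/12 = 674.35 kip·ft.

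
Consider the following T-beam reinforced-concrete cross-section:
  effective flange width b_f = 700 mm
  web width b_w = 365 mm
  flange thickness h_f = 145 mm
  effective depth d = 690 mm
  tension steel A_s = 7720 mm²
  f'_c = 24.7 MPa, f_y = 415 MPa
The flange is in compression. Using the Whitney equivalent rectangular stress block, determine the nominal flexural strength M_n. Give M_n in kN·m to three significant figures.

Tension: T = A_s f_y = 7720 × 415 = 3203800 N.
Try a within the flange: a = T/(0.85 f'_c b_f) = 3203800/(0.85 × 24.7 × 700) = 218.00 mm.
a = 218.00 > h_f = 145 mm: the block extends into the web. Split into flange-overhang and web parts.
C_f = 0.85 f'_c (b_f − b_w) h_f = 0.85 × 24.7 × (700 − 365) × 145 = 1019832 N.
Remaining web compression depth: a_w = (T − C_f)/(0.85 f'_c b_w) = (3203800 − 1019832)/(0.85 × 24.7 × 365) = 285.00 mm.
M_n = C_f(d − h_f/2) + (T − C_f)(d − a_w/2) = 1019832 × (690 − 72.5) + 2183968 × (690 − 142.5) = 629.75 + 1195.72 = 1825.47 × 10⁶ N·mm.
M_n = 1825.47 kN·m.

M_n ≈ 1830 kN·m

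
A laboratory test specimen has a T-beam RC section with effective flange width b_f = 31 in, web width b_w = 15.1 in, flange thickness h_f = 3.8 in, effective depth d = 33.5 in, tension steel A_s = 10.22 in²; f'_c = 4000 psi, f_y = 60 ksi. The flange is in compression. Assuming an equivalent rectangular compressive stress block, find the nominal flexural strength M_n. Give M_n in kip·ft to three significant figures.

M_n ≈ 1540 kip·ft

Tension: T = A_s f_y = 10.22 × 60 = 613.2 kips.
Try a within the flange: a = T/(0.85 f'_c b_f) = 613.2/(0.85 × 4 × 31) = 5.818 in.
a = 5.818 > h_f = 3.8 in: the block extends into the web. Split into flange-overhang and web parts.
C_f = 0.85 f'_c (b_f − b_w) h_f = 0.85 × 4 × (31 − 15.1) × 3.8 = 205.4 kips.
Remaining web compression depth: a_w = (T − C_f)/(0.85 f'_c b_w) = (613.2 − 205.4)/(0.85 × 4 × 15.1) = 7.943 in.
M_n = C_f(d − h_f/2) + (T − C_f)(d − a_w/2) = 205.4 × (33.5 − 1.9) + 407.8 × (33.5 − 3.9715) = 6490.6 + 12041.7 = 18532.3 kip·in.
M_n = 18532.3/12 = 1544.36 kip·ft.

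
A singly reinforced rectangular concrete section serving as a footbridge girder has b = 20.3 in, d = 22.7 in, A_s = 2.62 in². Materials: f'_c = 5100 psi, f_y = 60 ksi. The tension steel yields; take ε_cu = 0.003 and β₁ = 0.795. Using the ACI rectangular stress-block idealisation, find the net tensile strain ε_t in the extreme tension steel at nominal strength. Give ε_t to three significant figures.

a = A_s f_y/(0.85 f'_c b) = 1.786 in.
β₁ = 0.795, so c = a/β₁ = 1.786/0.795 = 2.247 in.
From the linear strain diagram with ε_cu = 0.003: ε_t = 0.003 (d − c)/c = 0.003 × (22.7 − 2.247)/2.247 = 0.0273.
Since ε_t ≥ 0.005, the section is tension-controlled.

ε_t ≈ 0.0273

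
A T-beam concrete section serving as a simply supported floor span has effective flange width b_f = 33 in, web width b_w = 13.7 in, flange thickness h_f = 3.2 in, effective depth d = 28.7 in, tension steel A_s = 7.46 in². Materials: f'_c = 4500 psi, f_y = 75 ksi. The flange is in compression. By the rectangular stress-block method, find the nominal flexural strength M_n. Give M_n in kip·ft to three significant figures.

Tension: T = A_s f_y = 7.46 × 75 = 559.5 kips.
Try a within the flange: a = T/(0.85 f'_c b_f) = 559.5/(0.85 × 4.5 × 33) = 4.433 in.
a = 4.433 > h_f = 3.2 in: the block extends into the web. Split into flange-overhang and web parts.
C_f = 0.85 f'_c (b_f − b_w) h_f = 0.85 × 4.5 × (33 − 13.7) × 3.2 = 236.2 kips.
Remaining web compression depth: a_w = (T − C_f)/(0.85 f'_c b_w) = (559.5 − 236.2)/(0.85 × 4.5 × 13.7) = 6.170 in.
M_n = C_f(d − h_f/2) + (T − C_f)(d − a_w/2) = 236.2 × (28.7 − 1.6) + 323.3 × (28.7 − 3.085) = 6401.0 + 8281.3 = 14682.3 kip·in.
M_n = 14682.3/12 = 1223.53 kip·ft.

M_n ≈ 1220 kip·ft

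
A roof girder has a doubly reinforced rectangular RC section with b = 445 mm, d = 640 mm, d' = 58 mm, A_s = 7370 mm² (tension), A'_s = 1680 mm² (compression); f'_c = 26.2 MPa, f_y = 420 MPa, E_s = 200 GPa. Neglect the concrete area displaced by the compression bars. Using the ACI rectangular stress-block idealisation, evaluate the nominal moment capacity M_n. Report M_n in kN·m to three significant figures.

M_n ≈ 1650 kN·m

Assume both tension and compression steel yield.
Net tension couple steel: A_s − A'_s = 5690 mm².
a = (A_s − A'_s) f_y / (0.85 f'_c b) = 2389800/(0.85 × 26.2 × 445) = 241.15 mm.
c = a/β₁ = 241.15/0.85 = 283.71 mm; ε'_s = 0.003(c − d')/c = 0.0024 ≥ f_y/E_s = 0.0021, so compression steel does yield.
M_n = (A_s − A'_s) f_y (d − a/2) + A'_s f_y (d − d') = [2389800 × (640 − 120.575) + 705600 × (640 − 58)] × 10⁻⁶ = 1241.32 + 410.66 = 1651.98 kN·m.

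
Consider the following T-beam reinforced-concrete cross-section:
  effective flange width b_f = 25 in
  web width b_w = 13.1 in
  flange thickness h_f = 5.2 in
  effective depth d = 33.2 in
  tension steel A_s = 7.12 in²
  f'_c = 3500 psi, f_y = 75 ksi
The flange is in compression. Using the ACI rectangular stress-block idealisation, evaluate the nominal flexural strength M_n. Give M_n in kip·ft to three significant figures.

Tension: T = A_s f_y = 7.12 × 75 = 534 kips.
Try a within the flange: a = T/(0.85 f'_c b_f) = 534/(0.85 × 3.5 × 25) = 7.180 in.
a = 7.180 > h_f = 5.2 in: the block extends into the web. Split into flange-overhang and web parts.
C_f = 0.85 f'_c (b_f − b_w) h_f = 0.85 × 3.5 × (25 − 13.1) × 5.2 = 184.1 kips.
Remaining web compression depth: a_w = (T − C_f)/(0.85 f'_c b_w) = (534 − 184.1)/(0.85 × 3.5 × 13.1) = 8.978 in.
M_n = C_f(d − h_f/2) + (T − C_f)(d − a_w/2) = 184.1 × (33.2 − 2.6) + 349.9 × (33.2 − 4.489) = 5633.5 + 10046.0 = 15679.5 kip·in.
M_n = 15679.5/12 = 1306.63 kip·ft.

M_n ≈ 1310 kip·ft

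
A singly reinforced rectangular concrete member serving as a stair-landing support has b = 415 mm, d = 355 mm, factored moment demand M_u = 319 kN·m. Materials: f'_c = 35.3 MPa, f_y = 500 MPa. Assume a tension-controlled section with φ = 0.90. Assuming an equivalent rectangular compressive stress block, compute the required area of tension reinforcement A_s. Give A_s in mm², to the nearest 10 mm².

M_n = M_u/φ = 319/0.90 = 354.444 kN·m.
With M_n = 0.85 f'_c a b (d − a/2), solve the quadratic for a:
a = d − √(d² − 2M_n/(0.85 f'_c b)) = 355 − √(355² − 2 × 354.444×10⁶/(0.85 × 35.3 × 415)) = 92.14 mm.
A_s = 0.85 f'_c a b / f_y = 0.85 × 35.3 × 92.14 × 415 / 500 = 2294.7 mm².

A_s ≈ 2290 mm²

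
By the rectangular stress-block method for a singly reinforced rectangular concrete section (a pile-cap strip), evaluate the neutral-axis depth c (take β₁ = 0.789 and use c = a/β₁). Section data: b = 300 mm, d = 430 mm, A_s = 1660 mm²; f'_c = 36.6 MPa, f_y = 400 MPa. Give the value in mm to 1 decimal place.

T = A_s f_y = 1660 × 400 = 664000 N = 664 kN.
Setting C = 0.85 f'_c a b equal to T: a = 664000/(0.85 × 36.6 × 300) = 71.145 mm.
With β₁ = 0.789, c = a/β₁ = 71.145/0.789 = 90.2 mm.

c ≈ 90.2 mm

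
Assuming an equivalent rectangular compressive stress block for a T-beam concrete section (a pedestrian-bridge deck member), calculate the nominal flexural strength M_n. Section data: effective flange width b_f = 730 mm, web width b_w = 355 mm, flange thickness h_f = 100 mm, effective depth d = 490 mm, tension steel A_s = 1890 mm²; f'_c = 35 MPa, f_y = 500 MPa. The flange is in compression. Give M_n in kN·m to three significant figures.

Tension: T = A_s f_y = 1890 × 500 = 945000 N.
Try a within the flange: a = T/(0.85 f'_c b_f) = 945000/(0.85 × 35 × 730) = 43.51 mm.
Since a = 43.51 ≤ h_f = 100 mm, the stress block lies entirely in the flange; analyse as a rectangular beam of width b_f.
M_n = T(d − a/2) = 945000 × (490 − 21.755) = 442.49 × 10⁶ N·mm.
M_n = 442.49 kN·m.

M_n ≈ 442 kN·m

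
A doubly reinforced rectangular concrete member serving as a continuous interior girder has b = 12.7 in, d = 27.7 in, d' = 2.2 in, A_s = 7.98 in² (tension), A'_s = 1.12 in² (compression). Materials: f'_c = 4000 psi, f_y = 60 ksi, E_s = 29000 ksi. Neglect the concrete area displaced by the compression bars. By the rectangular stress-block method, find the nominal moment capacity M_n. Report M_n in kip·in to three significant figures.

M_n ≈ 11200 kip·in

Assume both steels yield.
a = (A_s − A'_s) f_y/(0.85 f'_c b) = (7.98 − 1.12) × 60/(0.85 × 4 × 12.7) = 9.532 in.
c = a/β₁ = 9.532/0.85 = 11.214 in; ε'_s = 0.003(c − d')/c = 0.0024 ≥ ε_y = 0.0021, so the compression steel yields.
M_n = (A_s − A'_s) f_y (d − a/2) + A'_s f_y (d − d') = 411.6 × (27.7 − 4.766) + 67.2 × (27.7 − 2.2) = 9439.6 + 1713.6 = 11153.2 kip·in.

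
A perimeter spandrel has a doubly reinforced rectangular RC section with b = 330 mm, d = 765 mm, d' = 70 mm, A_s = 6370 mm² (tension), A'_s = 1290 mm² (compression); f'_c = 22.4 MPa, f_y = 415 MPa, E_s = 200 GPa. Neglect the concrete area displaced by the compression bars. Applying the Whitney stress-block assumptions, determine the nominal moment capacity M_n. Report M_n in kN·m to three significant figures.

Assume both tension and compression steel yield.
Net tension couple steel: A_s − A'_s = 5080 mm².
a = (A_s − A'_s) f_y / (0.85 f'_c b) = 2108200/(0.85 × 22.4 × 330) = 335.53 mm.
c = a/β₁ = 335.53/0.85 = 394.74 mm; ε'_s = 0.003(c − d')/c = 0.0025 ≥ f_y/E_s = 0.0021, so compression steel does yield.
M_n = (A_s − A'_s) f_y (d − a/2) + A'_s f_y (d − d') = [2108200 × (765 − 167.765) + 535350 × (765 − 70)] × 10⁻⁶ = 1259.09 + 372.07 = 1631.16 kN·m.

M_n ≈ 1630 kN·m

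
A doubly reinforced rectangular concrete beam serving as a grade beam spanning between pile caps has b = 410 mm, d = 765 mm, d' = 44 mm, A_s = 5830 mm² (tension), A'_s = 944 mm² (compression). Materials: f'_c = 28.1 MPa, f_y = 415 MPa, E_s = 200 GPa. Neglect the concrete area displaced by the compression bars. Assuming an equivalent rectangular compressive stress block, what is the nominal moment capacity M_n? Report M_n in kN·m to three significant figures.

M_n ≈ 1620 kN·m

Assume both tension and compression steel yield.
Net tension couple steel: A_s − A'_s = 4886 mm².
a = (A_s − A'_s) f_y / (0.85 f'_c b) = 2027690/(0.85 × 28.1 × 410) = 207.06 mm.
c = a/β₁ = 207.06/0.849 = 243.89 mm; ε'_s = 0.003(c − d')/c = 0.0025 ≥ f_y/E_s = 0.0021, so compression steel does yield.
M_n = (A_s − A'_s) f_y (d − a/2) + A'_s f_y (d − d') = [2027690 × (765 − 103.53) + 391760 × (765 − 44)] × 10⁻⁶ = 1341.26 + 282.46 = 1623.72 kN·m.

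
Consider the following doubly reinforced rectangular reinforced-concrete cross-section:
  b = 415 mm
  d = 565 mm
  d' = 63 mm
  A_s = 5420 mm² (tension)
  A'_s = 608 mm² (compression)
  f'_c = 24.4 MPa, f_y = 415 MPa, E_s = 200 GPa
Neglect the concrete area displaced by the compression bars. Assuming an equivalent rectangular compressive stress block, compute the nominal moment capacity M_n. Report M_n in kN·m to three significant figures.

M_n ≈ 1020 kN·m

Assume both tension and compression steel yield.
Net tension couple steel: A_s − A'_s = 4812 mm².
a = (A_s − A'_s) f_y / (0.85 f'_c b) = 1996980/(0.85 × 24.4 × 415) = 232.02 mm.
c = a/β₁ = 232.02/0.85 = 272.96 mm; ε'_s = 0.003(c − d')/c = 0.0023 ≥ f_y/E_s = 0.0021, so compression steel does yield.
M_n = (A_s − A'_s) f_y (d − a/2) + A'_s f_y (d − d') = [1996980 × (565 − 116.01) + 252320 × (565 − 63)] × 10⁻⁶ = 896.62 + 126.66 = 1023.28 kN·m.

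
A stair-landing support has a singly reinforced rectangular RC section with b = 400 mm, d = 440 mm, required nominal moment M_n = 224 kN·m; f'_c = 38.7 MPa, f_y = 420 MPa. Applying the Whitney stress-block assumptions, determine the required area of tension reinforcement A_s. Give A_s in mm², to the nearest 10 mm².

A_s ≈ 1270 mm²

With M_n = 0.85 f'_c a b (d − a/2), solve the quadratic for a:
a = d − √(d² − 2M_n/(0.85 f'_c b)) = 440 − √(440² − 2 × 224×10⁶/(0.85 × 38.7 × 400)) = 40.56 mm.
A_s = 0.85 f'_c a b / f_y = 0.85 × 38.7 × 40.56 × 400 / 420 = 1270.7 mm².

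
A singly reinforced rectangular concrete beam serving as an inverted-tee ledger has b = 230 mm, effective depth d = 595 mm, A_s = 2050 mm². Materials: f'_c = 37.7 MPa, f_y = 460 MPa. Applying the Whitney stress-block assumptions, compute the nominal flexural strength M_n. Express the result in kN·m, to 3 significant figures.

T = A_s f_y = 2050 × 460 = 943000 N = 943 kN.
From C = T: a = T/(0.85 f'_c b) = 943000/(0.85 × 37.7 × 230) = 127.95 mm.
M_n = T(d − a/2) = 943 kN × (595 − 63.975) mm = 500.76 kN·m.

M_n ≈ 501 kN·m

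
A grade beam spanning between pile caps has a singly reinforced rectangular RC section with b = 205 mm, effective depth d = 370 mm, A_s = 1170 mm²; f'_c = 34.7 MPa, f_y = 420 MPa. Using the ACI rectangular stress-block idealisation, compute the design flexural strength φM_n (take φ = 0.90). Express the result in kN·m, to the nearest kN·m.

T = A_s f_y = 1170 × 420 = 491400 N = 491.4 kN.
From C = T: a = T/(0.85 f'_c b) = 491400/(0.85 × 34.7 × 205) = 81.27 mm.
M_n = T(d − a/2) = 491.4 kN × (370 − 40.635) mm = 161.85 kN·m.
φM_n = 0.90 × 161.85 = 145.67 kN·m.

φM_n ≈ 146 kN·m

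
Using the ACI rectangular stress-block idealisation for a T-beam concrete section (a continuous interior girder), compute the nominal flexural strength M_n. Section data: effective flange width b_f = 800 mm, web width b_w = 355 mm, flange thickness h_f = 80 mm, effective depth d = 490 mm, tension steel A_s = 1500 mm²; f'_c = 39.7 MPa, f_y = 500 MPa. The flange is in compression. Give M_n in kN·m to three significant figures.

Tension: T = A_s f_y = 1500 × 500 = 750000 N.
Try a within the flange: a = T/(0.85 f'_c b_f) = 750000/(0.85 × 39.7 × 800) = 27.78 mm.
Since a = 27.78 ≤ h_f = 80 mm, the stress block lies entirely in the flange; analyse as a rectangular beam of width b_f.
M_n = T(d − a/2) = 750000 × (490 − 13.89) = 357.08 × 10⁶ N·mm.
M_n = 357.08 kN·m.

M_n ≈ 357 kN·m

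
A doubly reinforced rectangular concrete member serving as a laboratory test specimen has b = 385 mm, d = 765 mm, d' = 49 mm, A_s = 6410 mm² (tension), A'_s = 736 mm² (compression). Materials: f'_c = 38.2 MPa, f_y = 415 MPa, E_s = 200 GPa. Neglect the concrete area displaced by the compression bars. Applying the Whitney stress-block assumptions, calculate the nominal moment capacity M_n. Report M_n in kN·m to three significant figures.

Assume both tension and compression steel yield.
Net tension couple steel: A_s − A'_s = 5674 mm².
a = (A_s − A'_s) f_y / (0.85 f'_c b) = 2354710/(0.85 × 38.2 × 385) = 188.36 mm.
c = a/β₁ = 188.36/0.777 = 242.42 mm; ε'_s = 0.003(c − d')/c = 0.0024 ≥ f_y/E_s = 0.0021, so compression steel does yield.
M_n = (A_s − A'_s) f_y (d − a/2) + A'_s f_y (d − d') = [2354710 × (765 − 94.18) + 305440 × (765 − 49)] × 10⁻⁶ = 1579.59 + 218.70 = 1798.29 kN·m.

M_n ≈ 1800 kN·m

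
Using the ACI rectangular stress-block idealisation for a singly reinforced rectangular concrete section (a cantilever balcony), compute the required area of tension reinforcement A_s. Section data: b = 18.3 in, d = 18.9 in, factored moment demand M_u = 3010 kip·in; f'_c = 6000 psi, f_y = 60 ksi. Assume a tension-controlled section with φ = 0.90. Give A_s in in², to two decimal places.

M_n = M_u/φ = 3010/0.90 = 3344.44 kip·in.
From M_n = 0.85 f'_c a b (d − a/2):
a = d − √(d² − 2M_n/(0.85 f'_c b)) = 18.9 − √(18.9² − 2 × 3344.44/(0.85 × 6 × 18.3)) = 2.002 in.
A_s = 0.85 f'_c a b / f_y = 0.85 × 6 × 2.002 × 18.3 / 60 = 3.114 in².

A_s ≈ 3.11 in²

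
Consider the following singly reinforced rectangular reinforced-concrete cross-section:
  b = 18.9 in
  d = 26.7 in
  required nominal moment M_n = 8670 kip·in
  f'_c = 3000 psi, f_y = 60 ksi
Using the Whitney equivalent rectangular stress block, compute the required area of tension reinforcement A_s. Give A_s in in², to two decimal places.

A_s ≈ 6.35 in²

From M_n = 0.85 f'_c a b (d − a/2):
a = d − √(d² − 2M_n/(0.85 f'_c b)) = 26.7 − √(26.7² − 2 × 8670/(0.85 × 3 × 18.9)) = 7.909 in.
A_s = 0.85 f'_c a b / f_y = 0.85 × 3 × 7.909 × 18.9 / 60 = 6.353 in².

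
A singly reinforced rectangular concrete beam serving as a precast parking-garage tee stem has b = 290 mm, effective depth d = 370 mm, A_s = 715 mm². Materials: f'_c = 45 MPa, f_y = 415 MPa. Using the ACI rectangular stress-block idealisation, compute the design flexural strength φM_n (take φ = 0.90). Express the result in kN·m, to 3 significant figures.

T = A_s f_y = 715 × 415 = 296725 N = 296.725 kN.
From C = T: a = T/(0.85 f'_c b) = 296725/(0.85 × 45 × 290) = 26.75 mm.
M_n = T(d − a/2) = 296.725 kN × (370 − 13.375) mm = 105.82 kN·m.
φM_n = 0.90 × 105.82 = 95.24 kN·m.

φM_n ≈ 95.2 kN·m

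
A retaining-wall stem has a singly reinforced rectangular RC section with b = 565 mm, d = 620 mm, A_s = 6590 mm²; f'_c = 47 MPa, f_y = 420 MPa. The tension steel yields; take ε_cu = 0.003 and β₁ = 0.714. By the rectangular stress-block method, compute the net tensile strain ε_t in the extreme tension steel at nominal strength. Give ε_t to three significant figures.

a = A_s f_y/(0.85 f'_c b) = 122.62 mm.
β₁ = 0.714, so c = a/β₁ = 122.62/0.714 = 171.74 mm.
From the linear strain diagram with ε_cu = 0.003: ε_t = 0.003 (d − c)/c = 0.003 × (620 − 171.74)/171.74 = 0.00783.
Since ε_t ≥ 0.005, the section is tension-controlled.

ε_t ≈ 0.00783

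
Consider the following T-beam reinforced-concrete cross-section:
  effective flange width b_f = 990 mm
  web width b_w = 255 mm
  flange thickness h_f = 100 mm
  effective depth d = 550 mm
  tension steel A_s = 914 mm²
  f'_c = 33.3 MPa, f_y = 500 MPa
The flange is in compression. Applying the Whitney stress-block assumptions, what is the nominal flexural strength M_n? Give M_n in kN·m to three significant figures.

Tension: T = A_s f_y = 914 × 500 = 457000 N.
Try a within the flange: a = T/(0.85 f'_c b_f) = 457000/(0.85 × 33.3 × 990) = 16.31 mm.
Since a = 16.31 ≤ h_f = 100 mm, the stress block lies entirely in the flange; analyse as a rectangular beam of width b_f.
M_n = T(d − a/2) = 457000 × (550 − 8.155) = 247.62 × 10⁶ N·mm.
M_n = 247.62 kN·m.

M_n ≈ 248 kN·m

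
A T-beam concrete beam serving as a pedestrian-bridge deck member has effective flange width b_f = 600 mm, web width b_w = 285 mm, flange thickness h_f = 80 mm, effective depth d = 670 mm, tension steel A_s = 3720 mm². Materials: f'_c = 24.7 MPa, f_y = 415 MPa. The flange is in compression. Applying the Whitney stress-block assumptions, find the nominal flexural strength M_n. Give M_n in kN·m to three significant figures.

M_n ≈ 927 kN·m

Tension: T = A_s f_y = 3720 × 415 = 1543800 N.
Try a within the flange: a = T/(0.85 f'_c b_f) = 1543800/(0.85 × 24.7 × 600) = 122.55 mm.
a = 122.55 > h_f = 80 mm: the block extends into the web. Split into flange-overhang and web parts.
C_f = 0.85 f'_c (b_f − b_w) h_f = 0.85 × 24.7 × (600 − 285) × 80 = 529074 N.
Remaining web compression depth: a_w = (T − C_f)/(0.85 f'_c b_w) = (1543800 − 529074)/(0.85 × 24.7 × 285) = 169.59 mm.
M_n = C_f(d − h_f/2) + (T − C_f)(d − a_w/2) = 529074 × (670 − 40) + 1014726 × (670 − 84.795) = 333.32 + 593.82 = 927.14 × 10⁶ N·mm.
M_n = 927.14 kN·m.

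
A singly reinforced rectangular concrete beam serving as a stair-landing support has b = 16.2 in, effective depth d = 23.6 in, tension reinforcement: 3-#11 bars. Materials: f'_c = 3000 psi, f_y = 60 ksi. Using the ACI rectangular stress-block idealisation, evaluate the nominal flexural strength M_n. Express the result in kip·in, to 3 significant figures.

M_n ≈ 5670 kip·in

A_s = 3 × 1.56 = 4.68 in².
T = A_s f_y = 4.68 × 60 = 280.8 kips.
a = T/(0.85 f'_c b) = 280.8/(0.85 × 3 × 16.2) = 6.797 in.
M_n = T(d − a/2) = 280.8 × (23.6 − 3.3985) = 5672.6 kip·in.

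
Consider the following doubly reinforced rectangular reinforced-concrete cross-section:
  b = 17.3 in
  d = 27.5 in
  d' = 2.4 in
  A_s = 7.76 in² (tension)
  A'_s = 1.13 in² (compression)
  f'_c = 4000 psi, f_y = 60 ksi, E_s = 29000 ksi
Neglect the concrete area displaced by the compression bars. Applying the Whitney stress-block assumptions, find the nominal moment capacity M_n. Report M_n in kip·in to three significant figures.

M_n ≈ 11300 kip·in

Assume both steels yield.
a = (A_s − A'_s) f_y/(0.85 f'_c b) = (7.76 − 1.13) × 60/(0.85 × 4 × 17.3) = 6.763 in.
c = a/β₁ = 6.763/0.85 = 7.956 in; ε'_s = 0.003(c − d')/c = 0.0021 ≥ ε_y = 0.0021, so the compression steel yields.
M_n = (A_s − A'_s) f_y (d − a/2) + A'_s f_y (d − d') = 397.8 × (27.5 − 3.3815) + 67.8 × (27.5 − 2.4) = 9594.3 + 1701.8 = 11296.1 kip·in.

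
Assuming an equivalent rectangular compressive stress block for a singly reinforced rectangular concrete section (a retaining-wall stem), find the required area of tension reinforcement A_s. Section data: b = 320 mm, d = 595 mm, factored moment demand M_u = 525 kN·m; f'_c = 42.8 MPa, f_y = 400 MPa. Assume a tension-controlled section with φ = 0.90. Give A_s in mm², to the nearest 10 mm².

M_n = M_u/φ = 525/0.90 = 583.333 kN·m.
With M_n = 0.85 f'_c a b (d − a/2), solve the quadratic for a:
a = d − √(d² − 2M_n/(0.85 f'_c b)) = 595 − √(595² − 2 × 583.333×10⁶/(0.85 × 42.8 × 320)) = 91.20 mm.
A_s = 0.85 f'_c a b / f_y = 0.85 × 42.8 × 91.20 × 320 / 400 = 2654.3 mm².

A_s ≈ 2650 mm²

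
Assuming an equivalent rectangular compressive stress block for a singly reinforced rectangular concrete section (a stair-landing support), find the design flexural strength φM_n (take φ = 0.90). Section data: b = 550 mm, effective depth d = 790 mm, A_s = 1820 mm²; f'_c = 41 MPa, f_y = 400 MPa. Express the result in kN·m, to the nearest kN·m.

φM_n ≈ 505 kN·m

T = A_s f_y = 1820 × 400 = 728000 N = 728 kN.
From C = T: a = T/(0.85 f'_c b) = 728000/(0.85 × 41 × 550) = 37.98 mm.
M_n = T(d − a/2) = 728 kN × (790 − 18.99) mm = 561.30 kN·m.
φM_n = 0.90 × 561.30 = 505.17 kN·m.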